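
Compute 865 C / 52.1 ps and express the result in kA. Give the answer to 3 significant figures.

(865) / (52.1e-12) = 16.603e12 A

16600000000 kA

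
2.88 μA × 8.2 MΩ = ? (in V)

23.616 V

2.88e-6 × 8.2e6 = 23.616 V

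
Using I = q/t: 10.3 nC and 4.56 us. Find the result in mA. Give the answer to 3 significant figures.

2.26 mA

(10.3 × 10⁻⁹) / (4.56 × 10⁻⁶) = 2.2588 × 10⁻³ A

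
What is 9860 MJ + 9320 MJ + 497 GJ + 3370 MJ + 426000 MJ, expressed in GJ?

945.55 GJ

In GJ:
  9860 MJ = 9860 × 10⁻³ GJ = 9.86
  9320 MJ = 9320 × 10⁻³ GJ = 9.32
  497 GJ → 497
  3370 MJ = 3370 × 10⁻³ GJ = 3.37
  426000 MJ = 426000 × 10⁻³ GJ = 426
Sum: 9.86 + 9.32 + 497 + 3.37 + 426 = 945.55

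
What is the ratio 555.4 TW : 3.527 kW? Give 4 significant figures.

(555.4 × 10¹²) / (3.527 × 10³) = 157.47 × 10⁹

157500000000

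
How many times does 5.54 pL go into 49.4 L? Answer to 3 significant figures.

8920000000000

(49.4) / (5.54e-12) = 8.917e12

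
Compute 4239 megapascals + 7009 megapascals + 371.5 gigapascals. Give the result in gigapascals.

In gigapascals:
  4239 megapascals = 4239 × 10⁻³ gigapascals = 4.239
  7009 megapascals = 7009 × 10⁻³ gigapascals = 7.009
  371.5 gigapascals → 371.5
Sum: 4.239 + 7.009 + 371.5 = 382.748

382.748 gigapascals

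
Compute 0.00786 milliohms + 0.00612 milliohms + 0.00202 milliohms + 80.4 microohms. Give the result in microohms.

In microohms:
  0.00786 milliohms = 0.00786 × 10³ microohms = 7.86
  0.00612 milliohms = 0.00612 × 10³ microohms = 6.12
  0.00202 milliohms = 0.00202 × 10³ microohms = 2.02
  80.4 microohms → 80.4
Sum: 7.86 + 6.12 + 2.02 + 80.4 = 96.4

96.4 microohms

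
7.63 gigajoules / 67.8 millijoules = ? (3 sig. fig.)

113000000000

(7.63e9) / (67.8e-3) = 0.1125e12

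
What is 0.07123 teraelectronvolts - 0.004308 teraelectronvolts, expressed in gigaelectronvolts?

66.922 gigaelectronvolts

In gigaelectronvolts:
  0.07123 teraelectronvolts = 0.07123 × 10^3 gigaelectronvolts = 71.23
  0.004308 teraelectronvolts = 0.004308 × 10^3 gigaelectronvolts = 4.308
Difference: 71.23 - 4.308 = 66.922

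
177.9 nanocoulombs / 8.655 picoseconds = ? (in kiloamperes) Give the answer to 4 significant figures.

(177.9 × 10^-9) / (8.655 × 10^-12) = 20.5546 × 10^3 A

20.55 kiloamperes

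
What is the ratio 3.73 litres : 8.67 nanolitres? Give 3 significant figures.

(3.73) / (8.67 × 10⁻⁹) = 0.4302 × 10⁹

430000000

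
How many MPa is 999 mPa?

milli = 10⁻³, mega = 10⁶; factor is 10⁻⁹.
999 × 10⁻⁹ = 0.000000999

0.000000999 MPa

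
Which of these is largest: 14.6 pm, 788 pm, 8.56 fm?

14.6 pm = 0.0000000000146 m
788 pm = 0.000000000788 m
8.56 fm = 0.00000000000000856 m

788 pm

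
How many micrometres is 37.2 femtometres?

0.0000000372 micrometres

femto = 1e-15, micro = 1e-6; factor is 1e-9.
37.2 × 1e-9 = 0.0000000372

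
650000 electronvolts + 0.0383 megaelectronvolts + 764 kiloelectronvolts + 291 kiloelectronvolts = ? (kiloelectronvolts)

In kiloelectronvolts:
  650000 electronvolts = 650000 × 10⁻³ kiloelectronvolts = 650
  0.0383 megaelectronvolts = 0.0383 × 10³ kiloelectronvolts = 38.3
  764 kiloelectronvolts → 764
  291 kiloelectronvolts → 291
Sum: 650 + 38.3 + 764 + 291 = 1743.3

1743.3 kiloelectronvolts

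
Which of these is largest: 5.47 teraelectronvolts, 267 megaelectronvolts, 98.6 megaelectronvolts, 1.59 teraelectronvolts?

5.47 teraelectronvolts

5.47 teraelectronvolts = 5470000000000 electronvolts
267 megaelectronvolts = 267000000 electronvolts
98.6 megaelectronvolts = 98600000 electronvolts
1.59 teraelectronvolts = 1590000000000 electronvolts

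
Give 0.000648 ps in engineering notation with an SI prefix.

= 648 × 10^-18 s; 10^-18 is atto.

648 as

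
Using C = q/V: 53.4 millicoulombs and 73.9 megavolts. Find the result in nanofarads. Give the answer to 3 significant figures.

(53.4 × 10^-3) / (73.9 × 10^6) = 0.7226 × 10^-9 F

0.723 nanofarads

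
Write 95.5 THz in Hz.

95500000000000 Hz

tera = 10¹², (no prefix) = 10⁰; factor is 10¹².
95.5 × 10¹² = 95500000000000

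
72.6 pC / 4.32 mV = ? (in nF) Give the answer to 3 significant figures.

16.8 nF

(72.6 × 10^-12) / (4.32 × 10^-3) = 16.806 × 10^-9 F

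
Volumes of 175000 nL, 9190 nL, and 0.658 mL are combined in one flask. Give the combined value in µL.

In µL:
  175000 nL = 175000e-3 µL = 175
  9190 nL = 9190e-3 µL = 9.19
  0.658 mL = 0.658e3 µL = 658
Sum: 175 + 9.19 + 658 = 842.19

842.19 µL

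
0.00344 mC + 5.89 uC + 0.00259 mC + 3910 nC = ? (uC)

In uC:
  0.00344 mC = 0.00344 × 10³ uC = 3.44
  5.89 uC → 5.89
  0.00259 mC = 0.00259 × 10³ uC = 2.59
  3910 nC = 3910 × 10⁻³ uC = 3.91
Sum: 3.44 + 5.89 + 2.59 + 3.91 = 15.83

15.83 uC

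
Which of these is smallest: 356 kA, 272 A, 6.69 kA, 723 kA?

272 A

356 kA = 356000 A
272 A = 272 A
6.69 kA = 6690 A
723 kA = 723000 A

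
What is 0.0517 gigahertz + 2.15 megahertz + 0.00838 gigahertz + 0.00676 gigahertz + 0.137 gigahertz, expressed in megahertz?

205.99 megahertz

In megahertz:
  0.0517 gigahertz = 0.0517 × 10^3 megahertz = 51.7
  2.15 megahertz → 2.15
  0.00838 gigahertz = 0.00838 × 10^3 megahertz = 8.38
  0.00676 gigahertz = 0.00676 × 10^3 megahertz = 6.76
  0.137 gigahertz = 0.137 × 10^3 megahertz = 137
Sum: 51.7 + 2.15 + 8.38 + 6.76 + 137 = 205.99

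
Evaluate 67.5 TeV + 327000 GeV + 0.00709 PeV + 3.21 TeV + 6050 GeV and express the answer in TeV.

In TeV:
  67.5 TeV → 67.5
  327000 GeV = 327000e-3 TeV = 327
  0.00709 PeV = 0.00709e3 TeV = 7.09
  3.21 TeV → 3.21
  6050 GeV = 6050e-3 TeV = 6.05
Sum: 67.5 + 327 + 7.09 + 3.21 + 6.05 = 410.85

410.85 TeV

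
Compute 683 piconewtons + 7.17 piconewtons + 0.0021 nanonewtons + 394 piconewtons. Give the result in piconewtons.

In piconewtons:
  683 piconewtons → 683
  7.17 piconewtons → 7.17
  0.0021 nanonewtons = 0.0021 × 10³ piconewtons = 2.1
  394 piconewtons → 394
Sum: 683 + 7.17 + 2.1 + 394 = 1086.27

1086.27 piconewtons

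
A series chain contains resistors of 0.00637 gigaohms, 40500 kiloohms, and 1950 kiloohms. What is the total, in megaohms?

48.82 megaohms

In megaohms:
  0.00637 gigaohms = 0.00637e3 megaohms = 6.37
  40500 kiloohms = 40500e-3 megaohms = 40.5
  1950 kiloohms = 1950e-3 megaohms = 1.95
Sum: 6.37 + 40.5 + 1.95 = 48.82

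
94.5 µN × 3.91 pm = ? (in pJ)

0.000369495 pJ

94.5 × 10⁻⁶ × 3.91 × 10⁻¹² = 369.495 × 10⁻¹⁸ J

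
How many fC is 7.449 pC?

pico = 10^-12, femto = 10^-15; factor is 10^3.
7.449 × 10^3 = 7449

7449 fC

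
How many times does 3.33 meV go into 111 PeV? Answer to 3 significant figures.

33300000000000000000

(111 × 10¹⁵) / (3.33 × 10⁻³) = 33.33 × 10¹⁸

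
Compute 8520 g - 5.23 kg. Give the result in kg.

In kg:
  8520 g = 8520 × 10⁻³ kg = 8.52
  5.23 kg → 5.23
Difference: 8.52 - 5.23 = 3.29

3.29 kg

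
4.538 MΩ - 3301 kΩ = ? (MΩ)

1.237 MΩ

In MΩ:
  4.538 MΩ → 4.538
  3301 kΩ = 3301e-3 MΩ = 3.301
Difference: 4.538 - 3.301 = 1.237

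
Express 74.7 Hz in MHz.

0.0000747 MHz

(no prefix) = 10^0, mega = 10^6; factor is 10^-6.
74.7 × 10^-6 = 0.0000747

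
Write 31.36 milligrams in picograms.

31360000000 picograms

milli = 1e-3, pico = 1e-12; factor is 1e9.
31.36 × 1e9 = 31360000000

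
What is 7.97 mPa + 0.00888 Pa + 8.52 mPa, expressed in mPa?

25.37 mPa

In mPa:
  7.97 mPa → 7.97
  0.00888 Pa = 0.00888 × 10³ mPa = 8.88
  8.52 mPa → 8.52
Sum: 7.97 + 8.88 + 8.52 = 25.37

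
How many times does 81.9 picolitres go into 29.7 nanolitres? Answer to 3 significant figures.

363

(29.7 × 10^-9) / (81.9 × 10^-12) = 0.3626 × 10^3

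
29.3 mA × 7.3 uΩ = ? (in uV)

0.21389 uV

29.3 × 10^-3 × 7.3 × 10^-6 = 213.89 × 10^-9 V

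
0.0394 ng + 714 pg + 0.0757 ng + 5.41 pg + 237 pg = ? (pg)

In pg:
  0.0394 ng = 0.0394 × 10^3 pg = 39.4
  714 pg → 714
  0.0757 ng = 0.0757 × 10^3 pg = 75.7
  5.41 pg → 5.41
  237 pg → 237
Sum: 39.4 + 714 + 75.7 + 5.41 + 237 = 1071.51

1071.51 pg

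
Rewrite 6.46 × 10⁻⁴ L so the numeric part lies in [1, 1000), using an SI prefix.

= 646 × 10⁻⁶ L; 10⁻⁶ is micro.

646 μL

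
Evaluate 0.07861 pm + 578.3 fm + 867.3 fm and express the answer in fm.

In fm:
  0.07861 pm = 0.07861 × 10³ fm = 78.61
  578.3 fm → 578.3
  867.3 fm → 867.3
Sum: 78.61 + 578.3 + 867.3 = 1524.21

1524.21 fm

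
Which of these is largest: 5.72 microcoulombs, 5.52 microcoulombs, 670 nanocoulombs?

5.72 microcoulombs

5.72 microcoulombs = 0.00000572 coulombs
5.52 microcoulombs = 0.00000552 coulombs
670 nanocoulombs = 0.00000067 coulombs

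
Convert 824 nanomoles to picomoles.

nano = 10⁻⁹, pico = 10⁻¹²; factor is 10³.
824 × 10³ = 824000

824000 picomoles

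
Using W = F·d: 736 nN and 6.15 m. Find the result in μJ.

4.5264 μJ

736e-9 × 6.15 = 4526.4e-9 J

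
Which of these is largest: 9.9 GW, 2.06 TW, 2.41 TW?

9.9 GW = 9900000000 W
2.06 TW = 2060000000000 W
2.41 TW = 2410000000000 W

2.41 TW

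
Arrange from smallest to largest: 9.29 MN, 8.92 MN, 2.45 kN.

2.45 kN < 8.92 MN < 9.29 MN

9.29 MN = 9290000 N
8.92 MN = 8920000 N
2.45 kN = 2450 N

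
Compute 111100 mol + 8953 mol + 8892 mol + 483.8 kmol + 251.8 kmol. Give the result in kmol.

864.545 kmol

In kmol:
  111100 mol = 111100e-3 kmol = 111.1
  8953 mol = 8953e-3 kmol = 8.953
  8892 mol = 8892e-3 kmol = 8.892
  483.8 kmol → 483.8
  251.8 kmol → 251.8
Sum: 111.1 + 8.953 + 8.892 + 483.8 + 251.8 = 864.545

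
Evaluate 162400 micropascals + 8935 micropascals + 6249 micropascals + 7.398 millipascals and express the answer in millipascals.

In millipascals:
  162400 micropascals = 162400 × 10^-3 millipascals = 162.4
  8935 micropascals = 8935 × 10^-3 millipascals = 8.935
  6249 micropascals = 6249 × 10^-3 millipascals = 6.249
  7.398 millipascals → 7.398
Sum: 162.4 + 8.935 + 6.249 + 7.398 = 184.982

184.982 millipascals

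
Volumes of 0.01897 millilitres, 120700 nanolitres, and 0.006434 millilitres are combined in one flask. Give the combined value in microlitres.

In microlitres:
  0.01897 millilitres = 0.01897 × 10^3 microlitres = 18.97
  120700 nanolitres = 120700 × 10^-3 microlitres = 120.7
  0.006434 millilitres = 0.006434 × 10^3 microlitres = 6.434
Sum: 18.97 + 120.7 + 6.434 = 146.104

146.104 microlitres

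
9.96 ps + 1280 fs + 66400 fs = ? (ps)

77.64 ps

In ps:
  9.96 ps → 9.96
  1280 fs = 1280 × 10^-3 ps = 1.28
  66400 fs = 66400 × 10^-3 ps = 66.4
Sum: 9.96 + 1.28 + 66.4 = 77.64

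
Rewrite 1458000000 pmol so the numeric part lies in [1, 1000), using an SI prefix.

1.458 mmol

= 1.458 × 10^-3 mol; 10^-3 is milli.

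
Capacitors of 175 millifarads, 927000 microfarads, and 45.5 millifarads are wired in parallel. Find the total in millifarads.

1147.5 millifarads

In millifarads:
  175 millifarads → 175
  927000 microfarads = 927000 × 10^-3 millifarads = 927
  45.5 millifarads → 45.5
Sum: 175 + 927 + 45.5 = 1147.5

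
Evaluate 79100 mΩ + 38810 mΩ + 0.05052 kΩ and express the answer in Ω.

In Ω:
  79100 mΩ = 79100 × 10⁻³ Ω = 79.1
  38810 mΩ = 38810 × 10⁻³ Ω = 38.81
  0.05052 kΩ = 0.05052 × 10³ Ω = 50.52
Sum: 79.1 + 38.81 + 50.52 = 168.43

168.43 Ω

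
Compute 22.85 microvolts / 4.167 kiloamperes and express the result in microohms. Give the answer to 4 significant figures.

0.005484 microohms

(22.85e-6) / (4.167e3) = 5.48356e-9 Ω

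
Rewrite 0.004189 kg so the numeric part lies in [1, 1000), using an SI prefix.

4.189 g

= 4.189 g; mantissa already in [1, 1000).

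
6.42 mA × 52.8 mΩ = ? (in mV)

0.338976 mV

6.42 × 10⁻³ × 52.8 × 10⁻³ = 338.976 × 10⁻⁶ V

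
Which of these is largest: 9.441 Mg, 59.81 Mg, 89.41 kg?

59.81 Mg

9.441 Mg = 9441000 g
59.81 Mg = 59810000 g
89.41 kg = 89410 g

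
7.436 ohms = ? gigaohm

0.000000007436 gigaohms

(no prefix) = 10⁰, giga = 10⁹; factor is 10⁻⁹.
7.436 × 10⁻⁹ = 0.000000007436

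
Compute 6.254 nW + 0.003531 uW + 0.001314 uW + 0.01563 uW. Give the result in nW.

In nW:
  6.254 nW → 6.254
  0.003531 uW = 0.003531e3 nW = 3.531
  0.001314 uW = 0.001314e3 nW = 1.314
  0.01563 uW = 0.01563e3 nW = 15.63
Sum: 6.254 + 3.531 + 1.314 + 15.63 = 26.729

26.729 nW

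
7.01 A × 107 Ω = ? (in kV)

0.75007 kV

7.01 × 107 = 750.07 V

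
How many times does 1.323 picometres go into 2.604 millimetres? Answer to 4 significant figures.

1968000000

(2.604e-3) / (1.323e-12) = 1.9683e9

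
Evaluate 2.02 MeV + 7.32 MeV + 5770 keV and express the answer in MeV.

In MeV:
  2.02 MeV → 2.02
  7.32 MeV → 7.32
  5770 keV = 5770 × 10⁻³ MeV = 5.77
Sum: 2.02 + 7.32 + 5.77 = 15.11

15.11 MeV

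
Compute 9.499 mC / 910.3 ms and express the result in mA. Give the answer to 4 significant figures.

(9.499 × 10⁻³) / (910.3 × 10⁻³) = 0.010435 A

10.44 mA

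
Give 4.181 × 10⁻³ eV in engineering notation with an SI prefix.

= 4.181 × 10⁻³ eV; 10⁻³ is milli.

4.181 meV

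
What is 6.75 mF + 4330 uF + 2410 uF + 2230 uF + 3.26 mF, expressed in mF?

In mF:
  6.75 mF → 6.75
  4330 uF = 4330 × 10⁻³ mF = 4.33
  2410 uF = 2410 × 10⁻³ mF = 2.41
  2230 uF = 2230 × 10⁻³ mF = 2.23
  3.26 mF → 3.26
Sum: 6.75 + 4.33 + 2.41 + 2.23 + 3.26 = 18.98

18.98 mF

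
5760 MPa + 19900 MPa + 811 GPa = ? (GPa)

In GPa:
  5760 MPa = 5760e-3 GPa = 5.76
  19900 MPa = 19900e-3 GPa = 19.9
  811 GPa → 811
Sum: 5.76 + 19.9 + 811 = 836.66

836.66 GPa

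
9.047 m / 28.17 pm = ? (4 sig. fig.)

(9.047) / (28.17 × 10⁻¹²) = 0.32116 × 10¹²

321200000000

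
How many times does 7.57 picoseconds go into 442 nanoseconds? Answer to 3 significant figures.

58400

(442 × 10⁻⁹) / (7.57 × 10⁻¹²) = 58.39 × 10³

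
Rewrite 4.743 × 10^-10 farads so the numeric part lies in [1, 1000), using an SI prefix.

= 474.3 × 10^-12 farads; 10^-12 is pico.

474.3 picofarads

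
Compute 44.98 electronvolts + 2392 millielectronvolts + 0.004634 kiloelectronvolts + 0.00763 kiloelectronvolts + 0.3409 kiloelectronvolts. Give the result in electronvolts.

400.536 electronvolts

In electronvolts:
  44.98 electronvolts → 44.98
  2392 millielectronvolts = 2392 × 10^-3 electronvolts = 2.392
  0.004634 kiloelectronvolts = 0.004634 × 10^3 electronvolts = 4.634
  0.00763 kiloelectronvolts = 0.00763 × 10^3 electronvolts = 7.63
  0.3409 kiloelectronvolts = 0.3409 × 10^3 electronvolts = 340.9
Sum: 44.98 + 2.392 + 4.634 + 7.63 + 340.9 = 400.536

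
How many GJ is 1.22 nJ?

0.00000000000000000122 GJ

nano = 10^-9, giga = 10^9; factor is 10^-18.
1.22 × 10^-18 = 0.00000000000000000122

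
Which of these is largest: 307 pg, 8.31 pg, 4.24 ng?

4.24 ng

307 pg = 0.000000000307 g
8.31 pg = 0.00000000000831 g
4.24 ng = 0.00000000424 g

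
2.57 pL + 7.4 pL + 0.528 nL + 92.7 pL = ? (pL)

630.67 pL

In pL:
  2.57 pL → 2.57
  7.4 pL → 7.4
  0.528 nL = 0.528 × 10^3 pL = 528
  92.7 pL → 92.7
Sum: 2.57 + 7.4 + 528 + 92.7 = 630.67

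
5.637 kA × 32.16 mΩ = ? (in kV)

5.637 × 10^3 × 32.16 × 10^-3 = 181.28592 V

0.18128592 kV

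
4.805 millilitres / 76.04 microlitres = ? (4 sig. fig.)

63.19

(4.805 × 10^-3) / (76.04 × 10^-6) = 0.06319 × 10^3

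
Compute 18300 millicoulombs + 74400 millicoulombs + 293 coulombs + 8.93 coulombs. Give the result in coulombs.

In coulombs:
  18300 millicoulombs = 18300 × 10⁻³ coulombs = 18.3
  74400 millicoulombs = 74400 × 10⁻³ coulombs = 74.4
  293 coulombs → 293
  8.93 coulombs → 8.93
Sum: 18.3 + 74.4 + 293 + 8.93 = 394.63

394.63 coulombs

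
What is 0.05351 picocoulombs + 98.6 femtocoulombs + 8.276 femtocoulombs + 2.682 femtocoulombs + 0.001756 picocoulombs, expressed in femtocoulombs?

In femtocoulombs:
  0.05351 picocoulombs = 0.05351e3 femtocoulombs = 53.51
  98.6 femtocoulombs → 98.6
  8.276 femtocoulombs → 8.276
  2.682 femtocoulombs → 2.682
  0.001756 picocoulombs = 0.001756e3 femtocoulombs = 1.756
Sum: 53.51 + 98.6 + 8.276 + 2.682 + 1.756 = 164.824

164.824 femtocoulombs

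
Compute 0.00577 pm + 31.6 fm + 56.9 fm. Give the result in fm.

94.27 fm

In fm:
  0.00577 pm = 0.00577e3 fm = 5.77
  31.6 fm → 31.6
  56.9 fm → 56.9
Sum: 5.77 + 31.6 + 56.9 = 94.27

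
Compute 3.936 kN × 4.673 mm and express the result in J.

18.392928 J

3.936e3 × 4.673e-3 = 18.392928 J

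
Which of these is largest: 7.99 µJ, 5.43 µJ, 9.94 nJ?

7.99 µJ = 0.00000799 J
5.43 µJ = 0.00000543 J
9.94 nJ = 0.00000000994 J

7.99 µJ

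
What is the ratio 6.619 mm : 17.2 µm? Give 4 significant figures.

384.8

(6.619e-3) / (17.2e-6) = 0.38483e3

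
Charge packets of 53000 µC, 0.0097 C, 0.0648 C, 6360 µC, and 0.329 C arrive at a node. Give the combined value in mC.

462.86 mC

In mC:
  53000 µC = 53000e-3 mC = 53
  0.0097 C = 0.0097e3 mC = 9.7
  0.0648 C = 0.0648e3 mC = 64.8
  6360 µC = 6360e-3 mC = 6.36
  0.329 C = 0.329e3 mC = 329
Sum: 53 + 9.7 + 64.8 + 6.36 + 329 = 462.86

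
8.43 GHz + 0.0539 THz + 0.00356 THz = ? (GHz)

In GHz:
  8.43 GHz → 8.43
  0.0539 THz = 0.0539e3 GHz = 53.9
  0.00356 THz = 0.00356e3 GHz = 3.56
Sum: 8.43 + 53.9 + 3.56 = 65.89

65.89 GHz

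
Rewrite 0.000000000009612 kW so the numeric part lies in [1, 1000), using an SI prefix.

= 9.612 × 10⁻⁹ W; 10⁻⁹ is nano.

9.612 nW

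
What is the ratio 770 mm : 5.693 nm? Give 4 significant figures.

135300000

(770e-3) / (5.693e-9) = 135.25e6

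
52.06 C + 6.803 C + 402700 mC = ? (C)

461.563 C

In C:
  52.06 C → 52.06
  6.803 C → 6.803
  402700 mC = 402700 × 10^-3 C = 402.7
Sum: 52.06 + 6.803 + 402.7 = 461.563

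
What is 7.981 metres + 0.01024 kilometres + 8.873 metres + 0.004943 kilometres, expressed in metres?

32.037 metres

In metres:
  7.981 metres → 7.981
  0.01024 kilometres = 0.01024e3 metres = 10.24
  8.873 metres → 8.873
  0.004943 kilometres = 0.004943e3 metres = 4.943
Sum: 7.981 + 10.24 + 8.873 + 4.943 = 32.037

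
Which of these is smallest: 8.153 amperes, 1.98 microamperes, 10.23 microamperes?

8.153 amperes = 8.153 amperes
1.98 microamperes = 0.00000198 amperes
10.23 microamperes = 0.00001023 amperes

1.98 microamperes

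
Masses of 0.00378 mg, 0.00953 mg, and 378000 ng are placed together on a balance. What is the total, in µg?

391.31 µg

In µg:
  0.00378 mg = 0.00378e3 µg = 3.78
  0.00953 mg = 0.00953e3 µg = 9.53
  378000 ng = 378000e-3 µg = 378
Sum: 3.78 + 9.53 + 378 = 391.31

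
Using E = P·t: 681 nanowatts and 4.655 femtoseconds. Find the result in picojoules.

0.000000003170055 picojoules

681e-9 × 4.655e-15 = 3170.055e-24 J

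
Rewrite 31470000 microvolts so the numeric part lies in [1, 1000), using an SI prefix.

31.47 volts

= 31.47 volts; mantissa already in [1, 1000).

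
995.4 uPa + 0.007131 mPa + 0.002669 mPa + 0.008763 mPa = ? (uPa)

In uPa:
  995.4 uPa → 995.4
  0.007131 mPa = 0.007131 × 10³ uPa = 7.131
  0.002669 mPa = 0.002669 × 10³ uPa = 2.669
  0.008763 mPa = 0.008763 × 10³ uPa = 8.763
Sum: 995.4 + 7.131 + 2.669 + 8.763 = 1013.963

1013.963 uPa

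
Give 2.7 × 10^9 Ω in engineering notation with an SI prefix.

= 2.7 × 10^9 Ω; 10^9 is giga.

2.7 GΩ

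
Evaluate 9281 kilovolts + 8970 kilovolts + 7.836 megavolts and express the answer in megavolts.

26.087 megavolts

In megavolts:
  9281 kilovolts = 9281e-3 megavolts = 9.281
  8970 kilovolts = 8970e-3 megavolts = 8.97
  7.836 megavolts → 7.836
Sum: 9.281 + 8.97 + 7.836 = 26.087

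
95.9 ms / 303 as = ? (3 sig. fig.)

317000000000000

(95.9e-3) / (303e-18) = 0.3165e15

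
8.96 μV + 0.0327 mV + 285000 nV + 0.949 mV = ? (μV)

In μV:
  8.96 μV → 8.96
  0.0327 mV = 0.0327 × 10³ μV = 32.7
  285000 nV = 285000 × 10⁻³ μV = 285
  0.949 mV = 0.949 × 10³ μV = 949
Sum: 8.96 + 32.7 + 285 + 949 = 1275.66

1275.66 μV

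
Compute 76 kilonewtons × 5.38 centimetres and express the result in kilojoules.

4.0888 kilojoules

76e3 × 5.38e-2 = 408.88e1 J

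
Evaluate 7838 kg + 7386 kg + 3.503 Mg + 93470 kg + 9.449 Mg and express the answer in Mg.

In Mg:
  7838 kg = 7838 × 10⁻³ Mg = 7.838
  7386 kg = 7386 × 10⁻³ Mg = 7.386
  3.503 Mg → 3.503
  93470 kg = 93470 × 10⁻³ Mg = 93.47
  9.449 Mg → 9.449
Sum: 7.838 + 7.386 + 3.503 + 93.47 + 9.449 = 121.646

121.646 Mg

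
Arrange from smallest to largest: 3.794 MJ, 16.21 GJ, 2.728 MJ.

3.794 MJ = 3794000 J
16.21 GJ = 16210000000 J
2.728 MJ = 2728000 J

2.728 MJ < 3.794 MJ < 16.21 GJ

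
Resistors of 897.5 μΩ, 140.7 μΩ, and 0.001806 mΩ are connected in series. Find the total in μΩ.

1040.006 μΩ

In μΩ:
  897.5 μΩ → 897.5
  140.7 μΩ → 140.7
  0.001806 mΩ = 0.001806 × 10³ μΩ = 1.806
Sum: 897.5 + 140.7 + 1.806 = 1040.006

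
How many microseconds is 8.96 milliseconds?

8960 microseconds

milli = 1e-3, micro = 1e-6; factor is 1e3.
8.96 × 1e3 = 8960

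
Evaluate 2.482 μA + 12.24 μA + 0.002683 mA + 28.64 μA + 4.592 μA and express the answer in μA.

50.637 μA

In μA:
  2.482 μA → 2.482
  12.24 μA → 12.24
  0.002683 mA = 0.002683 × 10^3 μA = 2.683
  28.64 μA → 28.64
  4.592 μA → 4.592
Sum: 2.482 + 12.24 + 2.683 + 28.64 + 4.592 = 50.637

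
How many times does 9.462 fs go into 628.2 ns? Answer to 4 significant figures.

66390000

(628.2 × 10^-9) / (9.462 × 10^-15) = 66.392 × 10^6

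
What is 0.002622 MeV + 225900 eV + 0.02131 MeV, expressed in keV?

249.832 keV

In keV:
  0.002622 MeV = 0.002622 × 10³ keV = 2.622
  225900 eV = 225900 × 10⁻³ keV = 225.9
  0.02131 MeV = 0.02131 × 10³ keV = 21.31
Sum: 2.622 + 225.9 + 21.31 = 249.832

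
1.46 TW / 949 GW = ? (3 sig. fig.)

(1.46 × 10¹²) / (949 × 10⁹) = 0.001538 × 10³

1.54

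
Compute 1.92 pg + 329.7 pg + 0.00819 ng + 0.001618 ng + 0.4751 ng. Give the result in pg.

816.528 pg

In pg:
  1.92 pg → 1.92
  329.7 pg → 329.7
  0.00819 ng = 0.00819 × 10³ pg = 8.19
  0.001618 ng = 0.001618 × 10³ pg = 1.618
  0.4751 ng = 0.4751 × 10³ pg = 475.1
Sum: 1.92 + 329.7 + 8.19 + 1.618 + 475.1 = 816.528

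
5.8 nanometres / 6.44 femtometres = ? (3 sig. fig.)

(5.8 × 10⁻⁹) / (6.44 × 10⁻¹⁵) = 0.9006 × 10⁶

901000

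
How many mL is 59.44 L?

(no prefix) = 1e0, milli = 1e-3; factor is 1e3.
59.44 × 1e3 = 59440

59440 mL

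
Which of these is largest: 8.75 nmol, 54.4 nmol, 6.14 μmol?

6.14 μmol

8.75 nmol = 0.00000000875 mol
54.4 nmol = 0.0000000544 mol
6.14 μmol = 0.00000614 mol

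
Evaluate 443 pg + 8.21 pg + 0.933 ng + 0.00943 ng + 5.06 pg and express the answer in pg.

1398.7 pg

In pg:
  443 pg → 443
  8.21 pg → 8.21
  0.933 ng = 0.933 × 10^3 pg = 933
  0.00943 ng = 0.00943 × 10^3 pg = 9.43
  5.06 pg → 5.06
Sum: 443 + 8.21 + 933 + 9.43 + 5.06 = 1398.7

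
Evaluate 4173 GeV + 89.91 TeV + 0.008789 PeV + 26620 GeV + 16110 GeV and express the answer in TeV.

In TeV:
  4173 GeV = 4173e-3 TeV = 4.173
  89.91 TeV → 89.91
  0.008789 PeV = 0.008789e3 TeV = 8.789
  26620 GeV = 26620e-3 TeV = 26.62
  16110 GeV = 16110e-3 TeV = 16.11
Sum: 4.173 + 89.91 + 8.789 + 26.62 + 16.11 = 145.602

145.602 TeV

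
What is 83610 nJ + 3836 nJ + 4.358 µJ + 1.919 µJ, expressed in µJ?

In µJ:
  83610 nJ = 83610 × 10^-3 µJ = 83.61
  3836 nJ = 3836 × 10^-3 µJ = 3.836
  4.358 µJ → 4.358
  1.919 µJ → 1.919
Sum: 83.61 + 3.836 + 4.358 + 1.919 = 93.723

93.723 µJ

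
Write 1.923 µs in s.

micro = 10⁻⁶, (no prefix) = 10⁰; factor is 10⁻⁶.
1.923 × 10⁻⁶ = 0.000001923

0.000001923 s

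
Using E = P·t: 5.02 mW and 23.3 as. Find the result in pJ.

0.000000116966 pJ

5.02e-3 × 23.3e-18 = 116.966e-21 J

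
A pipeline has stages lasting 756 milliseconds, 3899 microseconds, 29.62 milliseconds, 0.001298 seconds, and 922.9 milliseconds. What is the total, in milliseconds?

1713.717 milliseconds

In milliseconds:
  756 milliseconds → 756
  3899 microseconds = 3899e-3 milliseconds = 3.899
  29.62 milliseconds → 29.62
  0.001298 seconds = 0.001298e3 milliseconds = 1.298
  922.9 milliseconds → 922.9
Sum: 756 + 3.899 + 29.62 + 1.298 + 922.9 = 1713.717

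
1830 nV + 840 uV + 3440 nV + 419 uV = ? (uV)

In uV:
  1830 nV = 1830 × 10⁻³ uV = 1.83
  840 uV → 840
  3440 nV = 3440 × 10⁻³ uV = 3.44
  419 uV → 419
Sum: 1.83 + 840 + 3.44 + 419 = 1264.27

1264.27 uV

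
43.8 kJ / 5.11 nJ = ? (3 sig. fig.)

8570000000000

(43.8 × 10^3) / (5.11 × 10^-9) = 8.571 × 10^12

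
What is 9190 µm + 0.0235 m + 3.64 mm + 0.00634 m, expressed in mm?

42.67 mm

In mm:
  9190 µm = 9190e-3 mm = 9.19
  0.0235 m = 0.0235e3 mm = 23.5
  3.64 mm → 3.64
  0.00634 m = 0.00634e3 mm = 6.34
Sum: 9.19 + 23.5 + 3.64 + 6.34 = 42.67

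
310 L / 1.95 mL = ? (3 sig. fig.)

(310) / (1.95 × 10⁻³) = 159 × 10³

159000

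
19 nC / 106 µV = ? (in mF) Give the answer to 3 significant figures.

0.179 mF

(19e-9) / (106e-6) = 0.17925e-3 F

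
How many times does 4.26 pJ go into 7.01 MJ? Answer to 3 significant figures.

(7.01e6) / (4.26e-12) = 1.646e18

1650000000000000000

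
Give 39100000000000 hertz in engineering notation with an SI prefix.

39.1 terahertz

= 39.1e12 hertz; 1e12 is tera.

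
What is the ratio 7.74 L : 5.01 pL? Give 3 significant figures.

(7.74) / (5.01e-12) = 1.545e12

1540000000000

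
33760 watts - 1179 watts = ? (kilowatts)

32.581 kilowatts

In kilowatts:
  33760 watts = 33760 × 10⁻³ kilowatts = 33.76
  1179 watts = 1179 × 10⁻³ kilowatts = 1.179
Difference: 33.76 - 1.179 = 32.581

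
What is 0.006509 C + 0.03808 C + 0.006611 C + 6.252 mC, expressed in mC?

In mC:
  0.006509 C = 0.006509e3 mC = 6.509
  0.03808 C = 0.03808e3 mC = 38.08
  0.006611 C = 0.006611e3 mC = 6.611
  6.252 mC → 6.252
Sum: 6.509 + 38.08 + 6.611 + 6.252 = 57.452

57.452 mC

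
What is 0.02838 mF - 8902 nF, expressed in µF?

19.478 µF

In µF:
  0.02838 mF = 0.02838e3 µF = 28.38
  8902 nF = 8902e-3 µF = 8.902
Difference: 28.38 - 8.902 = 19.478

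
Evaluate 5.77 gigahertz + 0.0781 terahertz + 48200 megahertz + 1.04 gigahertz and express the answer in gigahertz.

133.11 gigahertz

In gigahertz:
  5.77 gigahertz → 5.77
  0.0781 terahertz = 0.0781 × 10^3 gigahertz = 78.1
  48200 megahertz = 48200 × 10^-3 gigahertz = 48.2
  1.04 gigahertz → 1.04
Sum: 5.77 + 78.1 + 48.2 + 1.04 = 133.11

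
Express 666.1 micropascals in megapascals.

0.0000000006661 megapascals

micro = 10^-6, mega = 10^6; factor is 10^-12.
666.1 × 10^-12 = 0.0000000006661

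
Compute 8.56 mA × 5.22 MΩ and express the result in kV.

8.56 × 10^-3 × 5.22 × 10^6 = 44.6832 × 10^3 V

44.6832 kV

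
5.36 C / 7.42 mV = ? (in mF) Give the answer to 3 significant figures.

722000 mF

(5.36) / (7.42e-3) = 0.72237e3 F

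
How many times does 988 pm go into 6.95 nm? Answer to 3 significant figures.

(6.95 × 10^-9) / (988 × 10^-12) = 0.007034 × 10^3

7.03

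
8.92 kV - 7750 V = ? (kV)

In kV:
  8.92 kV → 8.92
  7750 V = 7750 × 10^-3 kV = 7.75
Difference: 8.92 - 7.75 = 1.17

1.17 kV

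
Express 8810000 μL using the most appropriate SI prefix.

= 8.81 L; mantissa already in [1, 1000).

8.81 L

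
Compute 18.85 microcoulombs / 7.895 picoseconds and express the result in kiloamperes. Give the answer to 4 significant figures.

(18.85 × 10^-6) / (7.895 × 10^-12) = 2.38759 × 10^6 A

2388 kiloamperes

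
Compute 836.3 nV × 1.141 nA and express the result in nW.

0.0000009542183 nW

836.3 × 10^-9 × 1.141 × 10^-9 = 954.2183 × 10^-18 W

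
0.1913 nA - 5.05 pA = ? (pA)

186.25 pA

In pA:
  0.1913 nA = 0.1913e3 pA = 191.3
  5.05 pA → 5.05
Difference: 191.3 - 5.05 = 186.25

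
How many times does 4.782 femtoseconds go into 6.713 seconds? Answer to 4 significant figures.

1404000000000000

(6.713) / (4.782 × 10⁻¹⁵) = 1.4038 × 10¹⁵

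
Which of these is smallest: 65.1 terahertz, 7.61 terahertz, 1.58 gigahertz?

1.58 gigahertz

65.1 terahertz = 65100000000000 hertz
7.61 terahertz = 7610000000000 hertz
1.58 gigahertz = 1580000000 hertz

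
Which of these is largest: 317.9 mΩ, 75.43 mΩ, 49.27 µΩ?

317.9 mΩ

317.9 mΩ = 0.3179 Ω
75.43 mΩ = 0.07543 Ω
49.27 µΩ = 0.00004927 Ω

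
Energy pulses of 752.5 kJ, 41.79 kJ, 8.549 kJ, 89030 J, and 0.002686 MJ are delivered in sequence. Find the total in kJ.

In kJ:
  752.5 kJ → 752.5
  41.79 kJ → 41.79
  8.549 kJ → 8.549
  89030 J = 89030e-3 kJ = 89.03
  0.002686 MJ = 0.002686e3 kJ = 2.686
Sum: 752.5 + 41.79 + 8.549 + 89.03 + 2.686 = 894.555

894.555 kJ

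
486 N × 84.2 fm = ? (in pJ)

40.9212 pJ

486 × 84.2e-15 = 40921.2e-15 J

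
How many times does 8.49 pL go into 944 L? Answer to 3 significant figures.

(944) / (8.49e-12) = 111.2e12

111000000000000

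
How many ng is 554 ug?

554000 ng

micro = 10⁻⁶, nano = 10⁻⁹; factor is 10³.
554 × 10³ = 554000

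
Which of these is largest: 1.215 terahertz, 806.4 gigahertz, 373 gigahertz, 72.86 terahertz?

72.86 terahertz

1.215 terahertz = 1215000000000 hertz
806.4 gigahertz = 806400000000 hertz
373 gigahertz = 373000000000 hertz
72.86 terahertz = 72860000000000 hertz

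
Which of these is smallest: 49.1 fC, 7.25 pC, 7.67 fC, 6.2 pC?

49.1 fC = 0.0000000000000491 C
7.25 pC = 0.00000000000725 C
7.67 fC = 0.00000000000000767 C
6.2 pC = 0.0000000000062 C

7.67 fC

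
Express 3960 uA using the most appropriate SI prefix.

= 3.96 × 10^-3 A; 10^-3 is milli.

3.96 mA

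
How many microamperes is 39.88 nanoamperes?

0.03988 microamperes

nano = 1e-9, micro = 1e-6; factor is 1e-3.
39.88 × 1e-3 = 0.03988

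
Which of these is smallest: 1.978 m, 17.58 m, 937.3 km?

1.978 m = 1.978 m
17.58 m = 17.58 m
937.3 km = 937300 m

1.978 m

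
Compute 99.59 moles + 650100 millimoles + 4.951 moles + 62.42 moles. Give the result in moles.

817.061 moles

In moles:
  99.59 moles → 99.59
  650100 millimoles = 650100e-3 moles = 650.1
  4.951 moles → 4.951
  62.42 moles → 62.42
Sum: 99.59 + 650.1 + 4.951 + 62.42 = 817.061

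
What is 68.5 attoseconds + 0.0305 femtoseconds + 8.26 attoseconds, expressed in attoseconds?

107.26 attoseconds

In attoseconds:
  68.5 attoseconds → 68.5
  0.0305 femtoseconds = 0.0305 × 10³ attoseconds = 30.5
  8.26 attoseconds → 8.26
Sum: 68.5 + 30.5 + 8.26 = 107.26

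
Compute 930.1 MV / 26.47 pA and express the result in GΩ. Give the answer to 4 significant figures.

35140000000 GΩ

(930.1 × 10^6) / (26.47 × 10^-12) = 35.1379 × 10^18 Ω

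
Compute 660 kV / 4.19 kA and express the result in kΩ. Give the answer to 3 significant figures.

0.158 kΩ

(660 × 10^3) / (4.19 × 10^3) = 157.52 Ω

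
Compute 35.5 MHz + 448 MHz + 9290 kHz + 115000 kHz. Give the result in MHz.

In MHz:
  35.5 MHz → 35.5
  448 MHz → 448
  9290 kHz = 9290e-3 MHz = 9.29
  115000 kHz = 115000e-3 MHz = 115
Sum: 35.5 + 448 + 9.29 + 115 = 607.79

607.79 MHz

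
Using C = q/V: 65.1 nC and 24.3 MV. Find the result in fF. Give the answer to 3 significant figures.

(65.1 × 10⁻⁹) / (24.3 × 10⁶) = 2.679 × 10⁻¹⁵ F

2.68 fF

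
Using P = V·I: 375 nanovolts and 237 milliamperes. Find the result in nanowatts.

88.875 nanowatts

375 × 10⁻⁹ × 237 × 10⁻³ = 88875 × 10⁻¹² W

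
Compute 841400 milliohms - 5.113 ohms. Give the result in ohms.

836.287 ohms

In ohms:
  841400 milliohms = 841400e-3 ohms = 841.4
  5.113 ohms → 5.113
Difference: 841.4 - 5.113 = 836.287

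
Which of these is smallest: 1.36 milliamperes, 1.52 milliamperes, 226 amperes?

1.36 milliamperes = 0.00136 amperes
1.52 milliamperes = 0.00152 amperes
226 amperes = 226 amperes

1.36 milliamperes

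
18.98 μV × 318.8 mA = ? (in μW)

18.98 × 10⁻⁶ × 318.8 × 10⁻³ = 6050.824 × 10⁻⁹ W

6.050824 μW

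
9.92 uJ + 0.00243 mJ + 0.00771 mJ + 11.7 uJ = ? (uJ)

31.76 uJ

In uJ:
  9.92 uJ → 9.92
  0.00243 mJ = 0.00243 × 10^3 uJ = 2.43
  0.00771 mJ = 0.00771 × 10^3 uJ = 7.71
  11.7 uJ → 11.7
Sum: 9.92 + 2.43 + 7.71 + 11.7 = 31.76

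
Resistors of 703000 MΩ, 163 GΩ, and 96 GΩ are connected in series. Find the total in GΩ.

In GΩ:
  703000 MΩ = 703000e-3 GΩ = 703
  163 GΩ → 163
  96 GΩ → 96
Sum: 703 + 163 + 96 = 962

962 GΩ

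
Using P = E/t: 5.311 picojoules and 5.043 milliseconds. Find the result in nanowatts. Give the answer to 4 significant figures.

(5.311 × 10⁻¹²) / (5.043 × 10⁻³) = 1.05314 × 10⁻⁹ W

1.053 nanowatts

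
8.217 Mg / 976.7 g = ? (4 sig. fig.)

8413

(8.217e6) / (976.7) = 0.008413e6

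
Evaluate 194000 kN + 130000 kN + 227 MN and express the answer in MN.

551 MN

In MN:
  194000 kN = 194000 × 10^-3 MN = 194
  130000 kN = 130000 × 10^-3 MN = 130
  227 MN → 227
Sum: 194 + 130 + 227 = 551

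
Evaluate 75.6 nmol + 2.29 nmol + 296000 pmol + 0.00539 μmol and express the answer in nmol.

379.28 nmol

In nmol:
  75.6 nmol → 75.6
  2.29 nmol → 2.29
  296000 pmol = 296000 × 10⁻³ nmol = 296
  0.00539 μmol = 0.00539 × 10³ nmol = 5.39
Sum: 75.6 + 2.29 + 296 + 5.39 = 379.28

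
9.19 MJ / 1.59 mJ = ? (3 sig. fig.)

(9.19 × 10⁶) / (1.59 × 10⁻³) = 5.78 × 10⁹

5780000000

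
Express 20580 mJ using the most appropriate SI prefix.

20.58 J

= 20.58 J; mantissa already in [1, 1000).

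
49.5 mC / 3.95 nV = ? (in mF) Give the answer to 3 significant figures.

(49.5e-3) / (3.95e-9) = 12.532e6 F

12500000000 mF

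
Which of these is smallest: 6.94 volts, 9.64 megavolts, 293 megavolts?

6.94 volts

6.94 volts = 6.94 volts
9.64 megavolts = 9640000 volts
293 megavolts = 293000000 volts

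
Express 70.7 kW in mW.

kilo = 10³, milli = 10⁻³; factor is 10⁶.
70.7 × 10⁶ = 70700000

70700000 mW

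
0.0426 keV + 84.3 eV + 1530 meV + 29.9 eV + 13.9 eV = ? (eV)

172.23 eV

In eV:
  0.0426 keV = 0.0426 × 10³ eV = 42.6
  84.3 eV → 84.3
  1530 meV = 1530 × 10⁻³ eV = 1.53
  29.9 eV → 29.9
  13.9 eV → 13.9
Sum: 42.6 + 84.3 + 1.53 + 29.9 + 13.9 = 172.23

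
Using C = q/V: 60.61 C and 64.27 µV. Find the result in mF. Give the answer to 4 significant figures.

943100000 mF

(60.61) / (64.27 × 10^-6) = 0.943053 × 10^6 F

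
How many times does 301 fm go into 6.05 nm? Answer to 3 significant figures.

(6.05 × 10^-9) / (301 × 10^-15) = 0.0201 × 10^6

20100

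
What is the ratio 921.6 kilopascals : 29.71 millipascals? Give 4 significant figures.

31020000

(921.6e3) / (29.71e-3) = 31.02e6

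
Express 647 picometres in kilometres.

pico = 10⁻¹², kilo = 10³; factor is 10⁻¹⁵.
647 × 10⁻¹⁵ = 0.000000000000647

0.000000000000647 kilometres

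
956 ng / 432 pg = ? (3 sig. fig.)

2210

(956e-9) / (432e-12) = 2.213e3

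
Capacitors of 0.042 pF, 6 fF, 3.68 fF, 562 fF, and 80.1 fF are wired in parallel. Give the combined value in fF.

In fF:
  0.042 pF = 0.042 × 10³ fF = 42
  6 fF → 6
  3.68 fF → 3.68
  562 fF → 562
  80.1 fF → 80.1
Sum: 42 + 6 + 3.68 + 562 + 80.1 = 693.78

693.78 fF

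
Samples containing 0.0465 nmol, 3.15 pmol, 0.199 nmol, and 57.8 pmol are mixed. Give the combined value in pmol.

In pmol:
  0.0465 nmol = 0.0465 × 10³ pmol = 46.5
  3.15 pmol → 3.15
  0.199 nmol = 0.199 × 10³ pmol = 199
  57.8 pmol → 57.8
Sum: 46.5 + 3.15 + 199 + 57.8 = 306.45

306.45 pmol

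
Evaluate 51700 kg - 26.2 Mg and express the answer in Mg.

In Mg:
  51700 kg = 51700e-3 Mg = 51.7
  26.2 Mg → 26.2
Difference: 51.7 - 26.2 = 25.5

25.5 Mg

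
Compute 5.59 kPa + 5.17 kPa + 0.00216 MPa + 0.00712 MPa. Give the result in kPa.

In kPa:
  5.59 kPa → 5.59
  5.17 kPa → 5.17
  0.00216 MPa = 0.00216 × 10³ kPa = 2.16
  0.00712 MPa = 0.00712 × 10³ kPa = 7.12
Sum: 5.59 + 5.17 + 2.16 + 7.12 = 20.04

20.04 kPa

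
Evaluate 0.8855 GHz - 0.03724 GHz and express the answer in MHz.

In MHz:
  0.8855 GHz = 0.8855 × 10³ MHz = 885.5
  0.03724 GHz = 0.03724 × 10³ MHz = 37.24
Difference: 885.5 - 37.24 = 848.26

848.26 MHz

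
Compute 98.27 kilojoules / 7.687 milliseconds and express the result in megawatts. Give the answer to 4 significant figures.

12.78 megawatts

(98.27 × 10^3) / (7.687 × 10^-3) = 12.7839 × 10^6 W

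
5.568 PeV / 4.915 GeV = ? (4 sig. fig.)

1133000

(5.568e15) / (4.915e9) = 1.1329e6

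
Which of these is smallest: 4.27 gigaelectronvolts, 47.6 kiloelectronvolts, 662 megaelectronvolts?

47.6 kiloelectronvolts

4.27 gigaelectronvolts = 4270000000 electronvolts
47.6 kiloelectronvolts = 47600 electronvolts
662 megaelectronvolts = 662000000 electronvolts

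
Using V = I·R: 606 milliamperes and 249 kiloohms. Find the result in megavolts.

0.150894 megavolts

606e-3 × 249e3 = 150894 V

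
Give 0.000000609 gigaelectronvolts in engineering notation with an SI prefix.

= 609 electronvolts; mantissa already in [1, 1000).

609 electronvolts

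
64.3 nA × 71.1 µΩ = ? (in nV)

64.3 × 10⁻⁹ × 71.1 × 10⁻⁶ = 4571.73 × 10⁻¹⁵ V

0.00457173 nV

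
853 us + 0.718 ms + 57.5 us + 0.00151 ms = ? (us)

1630.01 us

In us:
  853 us → 853
  0.718 ms = 0.718 × 10³ us = 718
  57.5 us → 57.5
  0.00151 ms = 0.00151 × 10³ us = 1.51
Sum: 853 + 718 + 57.5 + 1.51 = 1630.01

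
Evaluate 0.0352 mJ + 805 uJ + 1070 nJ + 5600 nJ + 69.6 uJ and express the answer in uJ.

916.47 uJ

In uJ:
  0.0352 mJ = 0.0352 × 10^3 uJ = 35.2
  805 uJ → 805
  1070 nJ = 1070 × 10^-3 uJ = 1.07
  5600 nJ = 5600 × 10^-3 uJ = 5.6
  69.6 uJ → 69.6
Sum: 35.2 + 805 + 1.07 + 5.6 + 69.6 = 916.47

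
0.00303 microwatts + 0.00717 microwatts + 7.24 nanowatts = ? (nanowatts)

17.44 nanowatts

In nanowatts:
  0.00303 microwatts = 0.00303 × 10^3 nanowatts = 3.03
  0.00717 microwatts = 0.00717 × 10^3 nanowatts = 7.17
  7.24 nanowatts → 7.24
Sum: 3.03 + 7.17 + 7.24 = 17.44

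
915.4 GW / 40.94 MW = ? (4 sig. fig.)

(915.4 × 10⁹) / (40.94 × 10⁶) = 22.36 × 10³

22360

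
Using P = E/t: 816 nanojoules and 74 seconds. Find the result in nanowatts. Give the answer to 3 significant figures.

11.0 nanowatts

(816 × 10^-9) / (74) = 11.027 × 10^-9 W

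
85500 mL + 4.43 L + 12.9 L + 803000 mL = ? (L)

905.83 L

In L:
  85500 mL = 85500 × 10⁻³ L = 85.5
  4.43 L → 4.43
  12.9 L → 12.9
  803000 mL = 803000 × 10⁻³ L = 803
Sum: 85.5 + 4.43 + 12.9 + 803 = 905.83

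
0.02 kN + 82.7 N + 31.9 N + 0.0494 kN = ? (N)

In N:
  0.02 kN = 0.02e3 N = 20
  82.7 N → 82.7
  31.9 N → 31.9
  0.0494 kN = 0.0494e3 N = 49.4
Sum: 20 + 82.7 + 31.9 + 49.4 = 184

184 N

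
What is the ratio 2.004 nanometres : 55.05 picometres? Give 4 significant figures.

(2.004 × 10⁻⁹) / (55.05 × 10⁻¹²) = 0.036403 × 10³

36.40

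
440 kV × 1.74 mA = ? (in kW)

440 × 10^3 × 1.74 × 10^-3 = 765.6 W

0.7656 kW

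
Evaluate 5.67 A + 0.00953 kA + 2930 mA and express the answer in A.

18.13 A

In A:
  5.67 A → 5.67
  0.00953 kA = 0.00953e3 A = 9.53
  2930 mA = 2930e-3 A = 2.93
Sum: 5.67 + 9.53 + 2.93 = 18.13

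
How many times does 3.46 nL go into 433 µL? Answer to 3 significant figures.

125000

(433e-6) / (3.46e-9) = 125.1e3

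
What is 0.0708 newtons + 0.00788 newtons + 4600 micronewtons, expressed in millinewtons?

In millinewtons:
  0.0708 newtons = 0.0708 × 10^3 millinewtons = 70.8
  0.00788 newtons = 0.00788 × 10^3 millinewtons = 7.88
  4600 micronewtons = 4600 × 10^-3 millinewtons = 4.6
Sum: 70.8 + 7.88 + 4.6 = 83.28

83.28 millinewtons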